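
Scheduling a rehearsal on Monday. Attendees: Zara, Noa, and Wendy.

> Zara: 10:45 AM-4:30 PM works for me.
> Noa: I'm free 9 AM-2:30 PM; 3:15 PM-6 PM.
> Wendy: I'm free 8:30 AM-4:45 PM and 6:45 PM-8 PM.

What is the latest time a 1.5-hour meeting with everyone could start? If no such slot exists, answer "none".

13:00

Zara ∩ Noa: 10:45-14:30, 15:15-16:30.
Zara ∩ Noa ∩ Wendy: 10:45-14:30, 15:15-16:30.
The last common window of at least 90 minutes is 10:45-14:30; a 90-minute meeting can start as late as 13:00 and still end by 14:30.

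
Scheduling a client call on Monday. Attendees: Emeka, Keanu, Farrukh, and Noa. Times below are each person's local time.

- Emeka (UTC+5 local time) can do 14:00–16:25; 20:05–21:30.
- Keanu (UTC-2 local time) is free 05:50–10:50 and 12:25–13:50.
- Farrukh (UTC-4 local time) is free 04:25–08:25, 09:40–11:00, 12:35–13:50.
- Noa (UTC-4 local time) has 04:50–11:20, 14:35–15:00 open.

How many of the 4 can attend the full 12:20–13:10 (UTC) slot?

Emeka in UTC: 09:00-11:25, 15:05-16:30 (subtract 5h to convert from UTC+5).
Keanu in UTC: 07:50-12:50, 14:25-15:50 (add 2h to convert from UTC-2).
Farrukh in UTC: 08:25-12:25, 13:40-15:00, 16:35-17:50 (add 4h to convert from UTC-4).
Noa in UTC: 08:50-15:20, 18:35-19:00 (add 4h to convert from UTC-4).
Noa can make the full 12:20-13:10 slot — that's 1.

1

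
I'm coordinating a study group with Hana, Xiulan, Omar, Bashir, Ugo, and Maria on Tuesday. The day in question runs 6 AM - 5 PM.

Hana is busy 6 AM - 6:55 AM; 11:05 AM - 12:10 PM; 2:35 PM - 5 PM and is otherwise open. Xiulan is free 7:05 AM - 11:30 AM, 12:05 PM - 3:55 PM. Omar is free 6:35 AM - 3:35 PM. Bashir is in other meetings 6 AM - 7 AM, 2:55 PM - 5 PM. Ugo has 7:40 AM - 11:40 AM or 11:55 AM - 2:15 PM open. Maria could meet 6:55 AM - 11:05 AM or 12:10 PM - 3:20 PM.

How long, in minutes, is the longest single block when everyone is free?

Hana free: 06:55-11:05, 12:10-14:35 (invert busy blocks within the working day).
Xiulan free: 07:05-11:30, 12:05-15:55.
Omar free: 06:35-15:35.
Bashir free: 07:00-14:55 (invert busy blocks within the working day).
Ugo free: 07:40-11:40, 11:55-14:15.
Maria free: 06:55-11:05, 12:10-15:20.
Hana ∩ Xiulan: 07:05-11:05, 12:10-14:35.
Hana ∩ Xiulan ∩ Omar: 07:05-11:05, 12:10-14:35.
Hana ∩ Xiulan ∩ Omar ∩ Bashir: 07:05-11:05, 12:10-14:35.
Hana ∩ Xiulan ∩ Omar ∩ Bashir ∩ Ugo: 07:40-11:05, 12:10-14:15.
Hana ∩ Xiulan ∩ Omar ∩ Bashir ∩ Ugo ∩ Maria: 07:40-11:05, 12:10-14:15.
So the common availability across everyone is 07:40-11:05, 12:10-14:15.
The longest is 07:40-11:05 at 205 minutes.

205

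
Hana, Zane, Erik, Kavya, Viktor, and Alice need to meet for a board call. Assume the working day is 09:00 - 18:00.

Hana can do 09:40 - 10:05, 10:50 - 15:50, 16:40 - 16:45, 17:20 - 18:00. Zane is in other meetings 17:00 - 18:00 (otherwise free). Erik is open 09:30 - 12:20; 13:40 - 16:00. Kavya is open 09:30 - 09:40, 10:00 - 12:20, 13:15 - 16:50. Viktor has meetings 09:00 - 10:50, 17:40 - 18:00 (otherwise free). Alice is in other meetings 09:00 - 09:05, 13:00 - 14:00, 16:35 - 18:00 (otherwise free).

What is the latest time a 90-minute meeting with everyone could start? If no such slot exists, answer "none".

14:20

Hana free: 09:40-10:05, 10:50-15:50, 16:40-16:45, 17:20-18:00.
Zane free: 09:00-17:00 (invert busy blocks within the working day).
Erik free: 09:30-12:20, 13:40-16:00.
Kavya free: 09:30-09:40, 10:00-12:20, 13:15-16:50.
Viktor free: 10:50-17:40 (invert busy blocks within the working day).
Alice free: 09:05-13:00, 14:00-16:35 (invert busy blocks within the working day).
Hana ∩ Zane: 09:40-10:05, 10:50-15:50, 16:40-16:45.
Hana ∩ Zane ∩ Erik: 09:40-10:05, 10:50-12:20, 13:40-15:50.
Hana ∩ Zane ∩ Erik ∩ Kavya: 10:00-10:05, 10:50-12:20, 13:40-15:50.
Hana ∩ Zane ∩ Erik ∩ Kavya ∩ Viktor: 10:50-12:20, 13:40-15:50.
Hana ∩ Zane ∩ Erik ∩ Kavya ∩ Viktor ∩ Alice: 10:50-12:20, 14:00-15:50.
The last common window of at least 90 minutes is 14:00-15:50; a 90-minute meeting can start as late as 14:20 and still end by 15:50.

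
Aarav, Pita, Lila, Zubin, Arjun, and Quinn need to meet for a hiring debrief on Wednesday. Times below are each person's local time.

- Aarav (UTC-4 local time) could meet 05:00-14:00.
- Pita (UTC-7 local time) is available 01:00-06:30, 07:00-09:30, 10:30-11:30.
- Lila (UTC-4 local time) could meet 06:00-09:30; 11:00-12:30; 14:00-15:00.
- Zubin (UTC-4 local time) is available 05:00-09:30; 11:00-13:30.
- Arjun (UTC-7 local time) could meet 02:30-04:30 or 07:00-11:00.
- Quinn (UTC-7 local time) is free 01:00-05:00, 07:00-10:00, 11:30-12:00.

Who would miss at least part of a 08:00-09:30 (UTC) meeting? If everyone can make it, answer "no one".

Aarav in UTC: 09:00-18:00 (add 4h to convert from UTC-4).
Pita in UTC: 08:00-13:30, 14:00-16:30, 17:30-18:30 (add 7h to convert from UTC-7).
Lila in UTC: 10:00-13:30, 15:00-16:30, 18:00-19:00 (add 4h to convert from UTC-4).
Zubin in UTC: 09:00-13:30, 15:00-17:30 (add 4h to convert from UTC-4).
Arjun in UTC: 09:30-11:30, 14:00-18:00 (add 7h to convert from UTC-7).
Quinn in UTC: 08:00-12:00, 14:00-17:00, 18:30-19:00 (add 7h to convert from UTC-7).
Aarav: not fully free for 08:00-09:30. Pita: free for 08:00-09:30. Lila: not fully free for 08:00-09:30. Zubin: not fully free for 08:00-09:30. Arjun: not fully free for 08:00-09:30. Quinn: free for 08:00-09:30.

Aarav, Arjun, Lila, Zubin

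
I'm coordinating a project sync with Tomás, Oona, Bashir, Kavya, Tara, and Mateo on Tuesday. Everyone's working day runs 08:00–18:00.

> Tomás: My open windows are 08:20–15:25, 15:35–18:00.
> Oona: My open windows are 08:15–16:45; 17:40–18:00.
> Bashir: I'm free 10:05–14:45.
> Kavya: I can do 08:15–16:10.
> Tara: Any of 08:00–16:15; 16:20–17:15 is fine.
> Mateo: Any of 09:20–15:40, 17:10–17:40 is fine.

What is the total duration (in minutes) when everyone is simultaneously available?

280

Tomás ∩ Oona: 08:20-15:25, 15:35-16:45, 17:40-18:00.
Tomás ∩ Oona ∩ Bashir: 10:05-14:45.
Tomás ∩ Oona ∩ Bashir ∩ Kavya: 10:05-14:45.
Tomás ∩ Oona ∩ Bashir ∩ Kavya ∩ Tara: 10:05-14:45.
Tomás ∩ Oona ∩ Bashir ∩ Kavya ∩ Tara ∩ Mateo: 10:05-14:45.
Those are the intersection windows.
That's a single block of 280 minutes.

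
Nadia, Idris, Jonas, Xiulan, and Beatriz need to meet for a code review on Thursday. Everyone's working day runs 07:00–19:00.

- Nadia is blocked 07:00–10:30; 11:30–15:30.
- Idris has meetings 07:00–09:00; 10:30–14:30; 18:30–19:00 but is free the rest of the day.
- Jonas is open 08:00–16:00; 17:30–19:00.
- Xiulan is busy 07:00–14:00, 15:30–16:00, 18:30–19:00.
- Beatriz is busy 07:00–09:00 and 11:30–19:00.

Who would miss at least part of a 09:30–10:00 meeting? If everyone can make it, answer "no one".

Nadia free: 10:30-11:30, 15:30-19:00 (invert busy blocks within the working day).
Idris free: 09:00-10:30, 14:30-18:30 (invert busy blocks within the working day).
Jonas free: 08:00-16:00, 17:30-19:00.
Xiulan free: 14:00-15:30, 16:00-18:30 (invert busy blocks within the working day).
Beatriz free: 09:00-11:30 (invert busy blocks within the working day).
Nadia: not fully free for 09:30-10:00. Idris: free for 09:30-10:00. Jonas: free for 09:30-10:00. Xiulan: not fully free for 09:30-10:00. Beatriz: free for 09:30-10:00.

Nadia, Xiulan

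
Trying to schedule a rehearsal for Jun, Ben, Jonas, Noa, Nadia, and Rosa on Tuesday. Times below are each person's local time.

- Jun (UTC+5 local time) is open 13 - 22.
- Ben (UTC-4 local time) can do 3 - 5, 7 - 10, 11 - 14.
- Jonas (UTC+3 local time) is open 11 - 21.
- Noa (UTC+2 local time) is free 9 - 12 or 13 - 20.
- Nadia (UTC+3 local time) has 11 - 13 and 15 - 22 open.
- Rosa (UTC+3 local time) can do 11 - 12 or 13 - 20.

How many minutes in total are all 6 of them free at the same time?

Jun in UTC: 08:00-17:00 (subtract 5h to convert from UTC+5).
Ben in UTC: 07:00-09:00, 11:00-14:00, 15:00-18:00 (add 4h to convert from UTC-4).
Jonas in UTC: 08:00-18:00 (subtract 3h to convert from UTC+3).
Noa in UTC: 07:00-10:00, 11:00-18:00 (subtract 2h to convert from UTC+2).
Nadia in UTC: 08:00-10:00, 12:00-19:00 (subtract 3h to convert from UTC+3).
Rosa in UTC: 08:00-09:00, 10:00-17:00 (subtract 3h to convert from UTC+3).
Jun ∩ Ben: 08:00-09:00, 11:00-14:00, 15:00-17:00.
Jun ∩ Ben ∩ Jonas: 08:00-09:00, 11:00-14:00, 15:00-17:00.
Jun ∩ Ben ∩ Jonas ∩ Noa: 08:00-09:00, 11:00-14:00, 15:00-17:00.
Jun ∩ Ben ∩ Jonas ∩ Noa ∩ Nadia: 08:00-09:00, 12:00-14:00, 15:00-17:00.
Jun ∩ Ben ∩ Jonas ∩ Noa ∩ Nadia ∩ Rosa: 08:00-09:00, 12:00-14:00, 15:00-17:00.
Summing the common windows: 60 + 120 + 120 = 300 minutes.

300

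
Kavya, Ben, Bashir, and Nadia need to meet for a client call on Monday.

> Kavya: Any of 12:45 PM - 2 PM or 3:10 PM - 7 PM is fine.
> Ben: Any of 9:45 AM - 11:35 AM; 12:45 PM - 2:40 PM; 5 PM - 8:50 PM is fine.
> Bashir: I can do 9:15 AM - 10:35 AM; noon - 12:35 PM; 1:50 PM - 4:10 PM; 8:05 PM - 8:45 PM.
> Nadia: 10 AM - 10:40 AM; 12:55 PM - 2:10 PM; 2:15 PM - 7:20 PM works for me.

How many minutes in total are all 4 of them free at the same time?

Kavya ∩ Ben: 12:45-14:00, 17:00-19:00.
Kavya ∩ Ben ∩ Bashir: 13:50-14:00.
Kavya ∩ Ben ∩ Bashir ∩ Nadia: 13:50-14:00.
That's a single block of 10 minutes.

10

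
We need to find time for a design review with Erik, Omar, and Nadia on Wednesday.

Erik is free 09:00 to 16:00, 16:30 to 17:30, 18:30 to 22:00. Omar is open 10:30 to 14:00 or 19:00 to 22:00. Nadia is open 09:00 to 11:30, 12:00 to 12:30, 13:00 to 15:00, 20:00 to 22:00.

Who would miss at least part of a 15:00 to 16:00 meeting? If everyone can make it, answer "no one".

Erik: free for 15:00-16:00. Omar: not fully free for 15:00-16:00. Nadia: not fully free for 15:00-16:00.

Nadia, Omar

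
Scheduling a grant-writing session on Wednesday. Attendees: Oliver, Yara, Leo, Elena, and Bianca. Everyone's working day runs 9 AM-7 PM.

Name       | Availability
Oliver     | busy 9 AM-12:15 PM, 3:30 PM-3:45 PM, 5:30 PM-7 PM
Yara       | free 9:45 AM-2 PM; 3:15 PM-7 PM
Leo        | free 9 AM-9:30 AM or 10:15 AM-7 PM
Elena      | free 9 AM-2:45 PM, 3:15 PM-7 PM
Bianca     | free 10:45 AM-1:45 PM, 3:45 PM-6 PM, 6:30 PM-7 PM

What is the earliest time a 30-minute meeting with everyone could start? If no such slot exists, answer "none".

Oliver free: 12:15-15:30, 15:45-17:30 (invert busy blocks within the working day).
Yara free: 09:45-14:00, 15:15-19:00.
Leo free: 09:00-09:30, 10:15-19:00.
Elena free: 09:00-14:45, 15:15-19:00.
Bianca free: 10:45-13:45, 15:45-18:00, 18:30-19:00.
Oliver ∩ Yara: 12:15-14:00, 15:15-15:30, 15:45-17:30.
Oliver ∩ Yara ∩ Leo: 12:15-14:00, 15:15-15:30, 15:45-17:30.
Oliver ∩ Yara ∩ Leo ∩ Elena: 12:15-14:00, 15:15-15:30, 15:45-17:30.
Oliver ∩ Yara ∩ Leo ∩ Elena ∩ Bianca: 12:15-13:45, 15:45-17:30.
The first common window of at least 30 minutes is 12:15-13:45, so the earliest start is 12:15.

12:15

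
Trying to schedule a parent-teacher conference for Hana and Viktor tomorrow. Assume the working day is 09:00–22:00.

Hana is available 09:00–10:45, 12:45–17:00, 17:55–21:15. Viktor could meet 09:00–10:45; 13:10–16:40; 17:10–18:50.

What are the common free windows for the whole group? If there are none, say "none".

Hana ∩ Viktor: 09:00-10:45, 13:10-16:40, 17:55-18:50.

09:00-10:45, 13:10-16:40, 17:55-18:50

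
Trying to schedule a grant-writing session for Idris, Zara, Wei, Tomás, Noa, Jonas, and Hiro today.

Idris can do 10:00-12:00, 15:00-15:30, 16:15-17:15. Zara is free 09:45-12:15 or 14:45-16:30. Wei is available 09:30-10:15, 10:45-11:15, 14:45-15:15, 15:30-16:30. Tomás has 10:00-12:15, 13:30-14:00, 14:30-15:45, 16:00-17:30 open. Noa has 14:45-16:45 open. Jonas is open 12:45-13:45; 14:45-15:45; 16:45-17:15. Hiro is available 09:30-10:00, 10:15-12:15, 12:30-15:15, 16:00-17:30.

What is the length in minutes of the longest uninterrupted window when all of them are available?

Idris ∩ Zara: 10:00-12:00, 15:00-15:30, 16:15-16:30.
Idris ∩ Zara ∩ Wei: 10:00-10:15, 10:45-11:15, 15:00-15:15, 16:15-16:30.
Idris ∩ Zara ∩ Wei ∩ Tomás: 10:00-10:15, 10:45-11:15, 15:00-15:15, 16:15-16:30.
Idris ∩ Zara ∩ Wei ∩ Tomás ∩ Noa: 15:00-15:15, 16:15-16:30.
Idris ∩ Zara ∩ Wei ∩ Tomás ∩ Noa ∩ Jonas: 15:00-15:15.
Idris ∩ Zara ∩ Wei ∩ Tomás ∩ Noa ∩ Jonas ∩ Hiro: 15:00-15:15.
So the common availability across everyone is 15:00-15:15.
The longest is 15:00-15:15 at 15 minutes.

15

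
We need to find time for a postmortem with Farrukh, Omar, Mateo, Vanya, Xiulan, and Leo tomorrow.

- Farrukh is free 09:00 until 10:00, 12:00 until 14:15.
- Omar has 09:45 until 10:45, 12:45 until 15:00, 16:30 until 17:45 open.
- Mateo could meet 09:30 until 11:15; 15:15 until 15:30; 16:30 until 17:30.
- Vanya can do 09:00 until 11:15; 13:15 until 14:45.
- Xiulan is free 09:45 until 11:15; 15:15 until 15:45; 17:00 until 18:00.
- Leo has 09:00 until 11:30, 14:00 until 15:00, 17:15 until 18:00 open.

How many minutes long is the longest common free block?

Farrukh ∩ Omar: 09:45-10:00, 12:45-14:15.
Farrukh ∩ Omar ∩ Mateo: 09:45-10:00.
Farrukh ∩ Omar ∩ Mateo ∩ Vanya: 09:45-10:00.
Farrukh ∩ Omar ∩ Mateo ∩ Vanya ∩ Xiulan: 09:45-10:00.
Farrukh ∩ Omar ∩ Mateo ∩ Vanya ∩ Xiulan ∩ Leo: 09:45-10:00.
So the common availability across everyone is 09:45-10:00.
The longest is 09:45-10:00 at 15 minutes.

15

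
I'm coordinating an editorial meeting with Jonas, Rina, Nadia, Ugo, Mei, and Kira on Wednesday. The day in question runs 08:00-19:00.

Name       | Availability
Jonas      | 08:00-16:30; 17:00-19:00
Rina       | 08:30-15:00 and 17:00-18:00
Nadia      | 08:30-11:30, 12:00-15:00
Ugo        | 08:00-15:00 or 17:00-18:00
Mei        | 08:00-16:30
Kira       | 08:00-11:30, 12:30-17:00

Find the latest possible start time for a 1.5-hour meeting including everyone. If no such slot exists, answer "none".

13:30

Jonas ∩ Rina: 08:30-15:00, 17:00-18:00.
Jonas ∩ Rina ∩ Nadia: 08:30-11:30, 12:00-15:00.
Jonas ∩ Rina ∩ Nadia ∩ Ugo: 08:30-11:30, 12:00-15:00.
Jonas ∩ Rina ∩ Nadia ∩ Ugo ∩ Mei: 08:30-11:30, 12:00-15:00.
Jonas ∩ Rina ∩ Nadia ∩ Ugo ∩ Mei ∩ Kira: 08:30-11:30, 12:30-15:00.
The last common window of at least 90 minutes is 12:30-15:00; a 90-minute meeting can start as late as 13:30 and still end by 15:00.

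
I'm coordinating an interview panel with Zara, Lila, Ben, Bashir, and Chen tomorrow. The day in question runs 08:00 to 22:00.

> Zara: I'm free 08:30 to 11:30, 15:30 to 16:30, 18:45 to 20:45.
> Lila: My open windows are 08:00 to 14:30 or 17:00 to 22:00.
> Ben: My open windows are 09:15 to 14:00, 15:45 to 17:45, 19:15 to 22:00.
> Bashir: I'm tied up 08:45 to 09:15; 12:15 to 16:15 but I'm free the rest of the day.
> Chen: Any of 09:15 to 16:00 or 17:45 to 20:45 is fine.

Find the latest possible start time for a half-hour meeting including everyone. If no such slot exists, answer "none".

Zara free: 08:30-11:30, 15:30-16:30, 18:45-20:45.
Lila free: 08:00-14:30, 17:00-22:00.
Ben free: 09:15-14:00, 15:45-17:45, 19:15-22:00.
Bashir free: 08:00-08:45, 09:15-12:15, 16:15-22:00 (invert busy blocks within the working day).
Chen free: 09:15-16:00, 17:45-20:45.
Zara ∩ Lila: 08:30-11:30, 18:45-20:45.
Zara ∩ Lila ∩ Ben: 09:15-11:30, 19:15-20:45.
Zara ∩ Lila ∩ Ben ∩ Bashir: 09:15-11:30, 19:15-20:45.
Zara ∩ Lila ∩ Ben ∩ Bashir ∩ Chen: 09:15-11:30, 19:15-20:45.
The last common window of at least 30 minutes is 19:15-20:45; a 30-minute meeting can start as late as 20:15 and still end by 20:45.

20:15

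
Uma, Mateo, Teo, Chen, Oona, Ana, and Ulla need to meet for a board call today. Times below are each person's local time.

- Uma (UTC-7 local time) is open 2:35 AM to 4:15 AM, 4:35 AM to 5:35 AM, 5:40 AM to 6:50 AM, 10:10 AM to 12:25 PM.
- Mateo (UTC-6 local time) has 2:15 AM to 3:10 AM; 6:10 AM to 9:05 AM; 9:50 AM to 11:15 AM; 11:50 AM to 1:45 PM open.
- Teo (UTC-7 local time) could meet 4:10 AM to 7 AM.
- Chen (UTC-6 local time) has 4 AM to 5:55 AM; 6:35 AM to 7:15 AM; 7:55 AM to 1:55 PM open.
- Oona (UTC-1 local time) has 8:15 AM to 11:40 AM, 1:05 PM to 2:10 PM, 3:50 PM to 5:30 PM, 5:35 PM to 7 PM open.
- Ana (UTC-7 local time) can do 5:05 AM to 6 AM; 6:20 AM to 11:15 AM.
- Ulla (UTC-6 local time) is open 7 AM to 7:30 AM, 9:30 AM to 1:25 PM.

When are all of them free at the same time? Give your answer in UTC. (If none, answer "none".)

Uma in UTC: 09:35-11:15, 11:35-12:35, 12:40-13:50, 17:10-19:25 (add 7h to convert from UTC-7).
Mateo in UTC: 08:15-09:10, 12:10-15:05, 15:50-17:15, 17:50-19:45 (add 6h to convert from UTC-6).
Teo in UTC: 11:10-14:00 (add 7h to convert from UTC-7).
Chen in UTC: 10:00-11:55, 12:35-13:15, 13:55-19:55 (add 6h to convert from UTC-6).
Oona in UTC: 09:15-12:40, 14:05-15:10, 16:50-18:30, 18:35-20:00 (add 1h to convert from UTC-1).
Ana in UTC: 12:05-13:00, 13:20-18:15 (add 7h to convert from UTC-7).
Ulla in UTC: 13:00-13:30, 15:30-19:25 (add 6h to convert from UTC-6).
Uma ∩ Mateo: 12:10-12:35, 12:40-13:50, 17:10-17:15, 17:50-19:25.
Uma ∩ Mateo ∩ Teo: 12:10-12:35, 12:40-13:50.
Uma ∩ Mateo ∩ Teo ∩ Chen: 12:40-13:15.
Uma ∩ Mateo ∩ Teo ∩ Chen ∩ Oona: ∅.
Uma ∩ Mateo ∩ Teo ∩ Chen ∩ Oona ∩ Ana: ∅.
Uma ∩ Mateo ∩ Teo ∩ Chen ∩ Oona ∩ Ana ∩ Ulla: ∅.
There is no time when everyone is free.

none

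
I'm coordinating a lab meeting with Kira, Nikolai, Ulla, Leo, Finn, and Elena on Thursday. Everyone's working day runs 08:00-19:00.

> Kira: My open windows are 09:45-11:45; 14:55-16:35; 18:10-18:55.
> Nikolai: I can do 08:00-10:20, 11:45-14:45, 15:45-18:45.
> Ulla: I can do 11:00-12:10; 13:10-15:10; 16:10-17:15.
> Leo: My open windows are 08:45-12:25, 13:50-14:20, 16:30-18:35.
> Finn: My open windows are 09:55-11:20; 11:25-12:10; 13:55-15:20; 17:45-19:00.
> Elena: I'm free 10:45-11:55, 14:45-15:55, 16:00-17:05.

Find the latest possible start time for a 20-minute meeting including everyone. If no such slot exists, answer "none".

none

Kira ∩ Nikolai: 09:45-10:20, 15:45-16:35, 18:10-18:45.
Kira ∩ Nikolai ∩ Ulla: 16:10-16:35.
Kira ∩ Nikolai ∩ Ulla ∩ Leo: 16:30-16:35.
Kira ∩ Nikolai ∩ Ulla ∩ Leo ∩ Finn: ∅.
Kira ∩ Nikolai ∩ Ulla ∩ Leo ∩ Finn ∩ Elena: ∅.
There is no time when everyone is free.
No common window is at least 20 minutes long.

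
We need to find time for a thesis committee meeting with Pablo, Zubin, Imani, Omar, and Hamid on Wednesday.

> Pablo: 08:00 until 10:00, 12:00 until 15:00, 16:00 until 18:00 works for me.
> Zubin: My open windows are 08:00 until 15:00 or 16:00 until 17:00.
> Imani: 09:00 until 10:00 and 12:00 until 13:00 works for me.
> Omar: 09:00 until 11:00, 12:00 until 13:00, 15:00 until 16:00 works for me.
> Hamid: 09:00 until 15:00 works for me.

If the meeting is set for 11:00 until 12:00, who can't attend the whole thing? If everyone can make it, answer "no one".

Pablo: not fully free for 11:00-12:00. Zubin: free for 11:00-12:00. Imani: not fully free for 11:00-12:00. Omar: not fully free for 11:00-12:00. Hamid: free for 11:00-12:00.

Imani, Omar, Pablo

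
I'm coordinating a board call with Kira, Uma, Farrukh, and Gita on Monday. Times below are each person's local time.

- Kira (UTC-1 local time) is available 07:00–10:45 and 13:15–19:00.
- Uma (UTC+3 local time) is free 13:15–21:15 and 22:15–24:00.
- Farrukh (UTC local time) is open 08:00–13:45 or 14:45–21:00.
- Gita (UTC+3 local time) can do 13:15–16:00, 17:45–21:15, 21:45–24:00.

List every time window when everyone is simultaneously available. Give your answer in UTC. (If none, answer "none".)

10:15-11:45, 14:45-18:15, 19:15-20:00

Kira in UTC: 08:00-11:45, 14:15-20:00 (add 1h to convert from UTC-1).
Uma in UTC: 10:15-18:15, 19:15-21:00 (subtract 3h to convert from UTC+3).
Farrukh in UTC: 08:00-13:45, 14:45-21:00.
Gita in UTC: 10:15-13:00, 14:45-18:15, 18:45-21:00 (subtract 3h to convert from UTC+3).
Kira ∩ Uma: 10:15-11:45, 14:15-18:15, 19:15-20:00.
Kira ∩ Uma ∩ Farrukh: 10:15-11:45, 14:45-18:15, 19:15-20:00.
Kira ∩ Uma ∩ Farrukh ∩ Gita: 10:15-11:45, 14:45-18:15, 19:15-20:00.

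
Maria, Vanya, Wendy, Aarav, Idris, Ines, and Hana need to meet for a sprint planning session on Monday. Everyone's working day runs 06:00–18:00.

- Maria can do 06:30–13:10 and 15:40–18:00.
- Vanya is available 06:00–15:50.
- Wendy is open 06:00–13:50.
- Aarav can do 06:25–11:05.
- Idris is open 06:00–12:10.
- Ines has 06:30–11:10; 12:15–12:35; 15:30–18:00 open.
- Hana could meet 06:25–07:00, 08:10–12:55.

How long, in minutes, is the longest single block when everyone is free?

175

Maria ∩ Vanya: 06:30-13:10, 15:40-15:50.
Maria ∩ Vanya ∩ Wendy: 06:30-13:10.
Maria ∩ Vanya ∩ Wendy ∩ Aarav: 06:30-11:05.
Maria ∩ Vanya ∩ Wendy ∩ Aarav ∩ Idris: 06:30-11:05.
Maria ∩ Vanya ∩ Wendy ∩ Aarav ∩ Idris ∩ Ines: 06:30-11:05.
Maria ∩ Vanya ∩ Wendy ∩ Aarav ∩ Idris ∩ Ines ∩ Hana: 06:30-07:00, 08:10-11:05.
The longest is 08:10-11:05 at 175 minutes.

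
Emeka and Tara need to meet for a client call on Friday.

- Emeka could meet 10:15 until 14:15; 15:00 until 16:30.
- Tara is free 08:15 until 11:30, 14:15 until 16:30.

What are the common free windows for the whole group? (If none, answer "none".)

Emeka ∩ Tara: 10:15-11:30, 15:00-16:30.
Those are the intersection windows.

10:15-11:30, 15:00-16:30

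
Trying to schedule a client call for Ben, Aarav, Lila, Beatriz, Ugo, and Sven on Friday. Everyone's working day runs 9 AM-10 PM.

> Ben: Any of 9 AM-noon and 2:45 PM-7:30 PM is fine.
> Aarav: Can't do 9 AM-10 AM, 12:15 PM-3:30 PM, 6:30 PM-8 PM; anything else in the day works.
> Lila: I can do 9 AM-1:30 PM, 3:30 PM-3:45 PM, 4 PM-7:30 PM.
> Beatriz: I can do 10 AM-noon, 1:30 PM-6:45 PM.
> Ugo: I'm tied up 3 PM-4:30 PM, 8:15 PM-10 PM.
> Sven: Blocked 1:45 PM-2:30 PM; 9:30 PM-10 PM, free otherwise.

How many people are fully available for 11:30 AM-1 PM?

Ben free: 09:00-12:00, 14:45-19:30.
Aarav free: 10:00-12:15, 15:30-18:30, 20:00-22:00 (invert busy blocks within the working day).
Lila free: 09:00-13:30, 15:30-15:45, 16:00-19:30.
Beatriz free: 10:00-12:00, 13:30-18:45.
Ugo free: 09:00-15:00, 16:30-20:15 (invert busy blocks within the working day).
Sven free: 09:00-13:45, 14:30-21:30 (invert busy blocks within the working day).
Lila, Ugo, and Sven can make the full 11:30-13:00 slot — that's 3.

3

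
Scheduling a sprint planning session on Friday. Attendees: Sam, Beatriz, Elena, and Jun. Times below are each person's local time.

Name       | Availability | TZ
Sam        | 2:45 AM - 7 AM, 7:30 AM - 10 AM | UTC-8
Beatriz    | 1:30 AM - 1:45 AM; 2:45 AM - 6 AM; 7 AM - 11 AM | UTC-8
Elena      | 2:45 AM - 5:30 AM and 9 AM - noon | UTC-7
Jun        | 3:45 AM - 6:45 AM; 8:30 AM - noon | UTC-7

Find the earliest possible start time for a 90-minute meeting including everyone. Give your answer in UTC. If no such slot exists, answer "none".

10:45

Sam in UTC: 10:45-15:00, 15:30-18:00 (add 8h to convert from UTC-8).
Beatriz in UTC: 09:30-09:45, 10:45-14:00, 15:00-19:00 (add 8h to convert from UTC-8).
Elena in UTC: 09:45-12:30, 16:00-19:00 (add 7h to convert from UTC-7).
Jun in UTC: 10:45-13:45, 15:30-19:00 (add 7h to convert from UTC-7).
Sam ∩ Beatriz: 10:45-14:00, 15:30-18:00.
Sam ∩ Beatriz ∩ Elena: 10:45-12:30, 16:00-18:00.
Sam ∩ Beatriz ∩ Elena ∩ Jun: 10:45-12:30, 16:00-18:00.
The first common window of at least 90 minutes is 10:45-12:30, so the earliest start is 10:45.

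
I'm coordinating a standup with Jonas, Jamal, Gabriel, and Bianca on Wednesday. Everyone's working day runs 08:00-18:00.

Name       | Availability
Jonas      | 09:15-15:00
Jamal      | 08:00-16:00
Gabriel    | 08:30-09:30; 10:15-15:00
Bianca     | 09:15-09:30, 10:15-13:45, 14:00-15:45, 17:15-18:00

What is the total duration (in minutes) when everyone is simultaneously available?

285

Jonas ∩ Jamal: 09:15-15:00.
Jonas ∩ Jamal ∩ Gabriel: 09:15-09:30, 10:15-15:00.
Jonas ∩ Jamal ∩ Gabriel ∩ Bianca: 09:15-09:30, 10:15-13:45, 14:00-15:00.
Those are the intersection windows.
Summing the common windows: 15 + 210 + 60 = 285 minutes.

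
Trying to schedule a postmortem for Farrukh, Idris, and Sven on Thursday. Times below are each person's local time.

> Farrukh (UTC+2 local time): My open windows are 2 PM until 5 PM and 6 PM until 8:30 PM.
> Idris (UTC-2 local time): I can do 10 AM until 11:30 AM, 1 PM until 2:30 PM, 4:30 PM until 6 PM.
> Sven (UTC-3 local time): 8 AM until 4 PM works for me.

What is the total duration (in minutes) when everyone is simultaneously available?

120

Farrukh in UTC: 12:00-15:00, 16:00-18:30 (subtract 2h to convert from UTC+2).
Idris in UTC: 12:00-13:30, 15:00-16:30, 18:30-20:00 (add 2h to convert from UTC-2).
Sven in UTC: 11:00-19:00 (add 3h to convert from UTC-3).
Farrukh ∩ Idris: 12:00-13:30, 16:00-16:30.
Farrukh ∩ Idris ∩ Sven: 12:00-13:30, 16:00-16:30.
Summing the common windows: 90 + 30 = 120 minutes.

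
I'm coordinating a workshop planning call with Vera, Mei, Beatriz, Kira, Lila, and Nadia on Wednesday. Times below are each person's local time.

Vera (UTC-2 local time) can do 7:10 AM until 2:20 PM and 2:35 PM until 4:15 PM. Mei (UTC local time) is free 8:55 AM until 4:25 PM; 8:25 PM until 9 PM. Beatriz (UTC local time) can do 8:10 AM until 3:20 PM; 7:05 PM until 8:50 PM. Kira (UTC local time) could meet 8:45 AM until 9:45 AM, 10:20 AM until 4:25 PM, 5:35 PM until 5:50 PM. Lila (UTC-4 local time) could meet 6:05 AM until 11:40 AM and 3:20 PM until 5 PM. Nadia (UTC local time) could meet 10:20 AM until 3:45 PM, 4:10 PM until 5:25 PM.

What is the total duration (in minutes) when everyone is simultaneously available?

300

Vera in UTC: 09:10-16:20, 16:35-18:15 (add 2h to convert from UTC-2).
Mei in UTC: 08:55-16:25, 20:25-21:00.
Beatriz in UTC: 08:10-15:20, 19:05-20:50.
Kira in UTC: 08:45-09:45, 10:20-16:25, 17:35-17:50.
Lila in UTC: 10:05-15:40, 19:20-21:00 (add 4h to convert from UTC-4).
Nadia in UTC: 10:20-15:45, 16:10-17:25.
Vera ∩ Mei: 09:10-16:20.
Vera ∩ Mei ∩ Beatriz: 09:10-15:20.
Vera ∩ Mei ∩ Beatriz ∩ Kira: 09:10-09:45, 10:20-15:20.
Vera ∩ Mei ∩ Beatriz ∩ Kira ∩ Lila: 10:20-15:20.
Vera ∩ Mei ∩ Beatriz ∩ Kira ∩ Lila ∩ Nadia: 10:20-15:20.
Those are the intersection windows.
That's a single block of 300 minutes.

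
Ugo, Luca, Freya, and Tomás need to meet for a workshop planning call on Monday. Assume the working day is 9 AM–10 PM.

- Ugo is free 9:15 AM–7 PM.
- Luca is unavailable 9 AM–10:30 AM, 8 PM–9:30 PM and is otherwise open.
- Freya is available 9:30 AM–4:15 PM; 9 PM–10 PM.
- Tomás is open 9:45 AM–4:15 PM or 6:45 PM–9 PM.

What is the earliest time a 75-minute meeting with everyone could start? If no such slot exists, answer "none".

10:30

Ugo free: 09:15-19:00.
Luca free: 10:30-20:00, 21:30-22:00 (invert busy blocks within the working day).
Freya free: 09:30-16:15, 21:00-22:00.
Tomás free: 09:45-16:15, 18:45-21:00.
Ugo ∩ Luca: 10:30-19:00.
Ugo ∩ Luca ∩ Freya: 10:30-16:15.
Ugo ∩ Luca ∩ Freya ∩ Tomás: 10:30-16:15.
The first common window of at least 75 minutes is 10:30-16:15, so the earliest start is 10:30.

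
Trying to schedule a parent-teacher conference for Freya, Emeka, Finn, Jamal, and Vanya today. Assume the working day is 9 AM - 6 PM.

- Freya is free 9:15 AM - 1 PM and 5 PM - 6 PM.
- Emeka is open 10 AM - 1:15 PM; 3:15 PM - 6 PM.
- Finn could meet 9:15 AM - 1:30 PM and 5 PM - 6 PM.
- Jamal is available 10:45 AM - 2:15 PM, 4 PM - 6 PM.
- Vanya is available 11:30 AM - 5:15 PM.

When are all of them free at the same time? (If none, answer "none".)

Freya ∩ Emeka: 10:00-13:00, 17:00-18:00.
Freya ∩ Emeka ∩ Finn: 10:00-13:00, 17:00-18:00.
Freya ∩ Emeka ∩ Finn ∩ Jamal: 10:45-13:00, 17:00-18:00.
Freya ∩ Emeka ∩ Finn ∩ Jamal ∩ Vanya: 11:30-13:00, 17:00-17:15.

11:30-13:00, 17:00-17:15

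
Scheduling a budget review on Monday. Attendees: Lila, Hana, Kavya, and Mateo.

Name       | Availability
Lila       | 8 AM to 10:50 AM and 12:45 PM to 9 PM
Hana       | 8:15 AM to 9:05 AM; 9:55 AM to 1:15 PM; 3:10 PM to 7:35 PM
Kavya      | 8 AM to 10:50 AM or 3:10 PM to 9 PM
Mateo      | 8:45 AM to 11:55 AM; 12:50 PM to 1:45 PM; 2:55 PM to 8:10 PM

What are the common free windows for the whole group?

Lila ∩ Hana: 08:15-09:05, 09:55-10:50, 12:45-13:15, 15:10-19:35.
Lila ∩ Hana ∩ Kavya: 08:15-09:05, 09:55-10:50, 15:10-19:35.
Lila ∩ Hana ∩ Kavya ∩ Mateo: 08:45-09:05, 09:55-10:50, 15:10-19:35.

08:45-09:05, 09:55-10:50, 15:10-19:35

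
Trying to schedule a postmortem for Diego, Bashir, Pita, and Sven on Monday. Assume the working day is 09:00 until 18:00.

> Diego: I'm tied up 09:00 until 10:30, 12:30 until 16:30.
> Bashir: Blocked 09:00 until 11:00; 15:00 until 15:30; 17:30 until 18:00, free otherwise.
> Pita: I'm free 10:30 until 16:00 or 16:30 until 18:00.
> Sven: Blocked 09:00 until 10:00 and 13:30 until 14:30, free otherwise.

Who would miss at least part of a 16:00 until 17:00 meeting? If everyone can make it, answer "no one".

Diego free: 10:30-12:30, 16:30-18:00 (invert busy blocks within the working day).
Bashir free: 11:00-15:00, 15:30-17:30 (invert busy blocks within the working day).
Pita free: 10:30-16:00, 16:30-18:00.
Sven free: 10:00-13:30, 14:30-18:00 (invert busy blocks within the working day).
Diego: not fully free for 16:00-17:00. Bashir: free for 16:00-17:00. Pita: not fully free for 16:00-17:00. Sven: free for 16:00-17:00.

Diego, Pita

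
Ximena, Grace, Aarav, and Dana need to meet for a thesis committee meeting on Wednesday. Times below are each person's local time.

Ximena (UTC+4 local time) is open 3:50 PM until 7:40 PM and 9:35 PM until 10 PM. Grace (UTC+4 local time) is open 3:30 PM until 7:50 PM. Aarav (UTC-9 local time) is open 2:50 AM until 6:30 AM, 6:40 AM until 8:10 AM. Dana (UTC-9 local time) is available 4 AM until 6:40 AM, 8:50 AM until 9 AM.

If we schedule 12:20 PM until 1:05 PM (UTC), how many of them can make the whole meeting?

3

Ximena in UTC: 11:50-15:40, 17:35-18:00 (subtract 4h to convert from UTC+4).
Grace in UTC: 11:30-15:50 (subtract 4h to convert from UTC+4).
Aarav in UTC: 11:50-15:30, 15:40-17:10 (add 9h to convert from UTC-9).
Dana in UTC: 13:00-15:40, 17:50-18:00 (add 9h to convert from UTC-9).
Ximena, Grace, and Aarav can make the full 12:20-13:05 slot — that's 3.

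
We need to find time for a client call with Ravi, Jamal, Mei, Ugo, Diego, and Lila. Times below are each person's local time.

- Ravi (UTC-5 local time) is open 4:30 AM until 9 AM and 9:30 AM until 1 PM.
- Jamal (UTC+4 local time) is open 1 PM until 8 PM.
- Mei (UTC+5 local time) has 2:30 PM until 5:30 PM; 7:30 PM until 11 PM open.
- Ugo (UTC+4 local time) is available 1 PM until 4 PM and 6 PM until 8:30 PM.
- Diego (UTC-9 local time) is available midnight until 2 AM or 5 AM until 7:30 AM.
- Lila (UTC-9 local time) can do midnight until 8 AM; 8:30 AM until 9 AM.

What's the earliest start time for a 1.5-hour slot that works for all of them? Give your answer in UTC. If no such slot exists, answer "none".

09:30

Ravi in UTC: 09:30-14:00, 14:30-18:00 (add 5h to convert from UTC-5).
Jamal in UTC: 09:00-16:00 (subtract 4h to convert from UTC+4).
Mei in UTC: 09:30-12:30, 14:30-18:00 (subtract 5h to convert from UTC+5).
Ugo in UTC: 09:00-12:00, 14:00-16:30 (subtract 4h to convert from UTC+4).
Diego in UTC: 09:00-11:00, 14:00-16:30 (add 9h to convert from UTC-9).
Lila in UTC: 09:00-17:00, 17:30-18:00 (add 9h to convert from UTC-9).
Ravi ∩ Jamal: 09:30-14:00, 14:30-16:00.
Ravi ∩ Jamal ∩ Mei: 09:30-12:30, 14:30-16:00.
Ravi ∩ Jamal ∩ Mei ∩ Ugo: 09:30-12:00, 14:30-16:00.
Ravi ∩ Jamal ∩ Mei ∩ Ugo ∩ Diego: 09:30-11:00, 14:30-16:00.
Ravi ∩ Jamal ∩ Mei ∩ Ugo ∩ Diego ∩ Lila: 09:30-11:00, 14:30-16:00.
The first common window of at least 90 minutes is 09:30-11:00, so the earliest start is 09:30.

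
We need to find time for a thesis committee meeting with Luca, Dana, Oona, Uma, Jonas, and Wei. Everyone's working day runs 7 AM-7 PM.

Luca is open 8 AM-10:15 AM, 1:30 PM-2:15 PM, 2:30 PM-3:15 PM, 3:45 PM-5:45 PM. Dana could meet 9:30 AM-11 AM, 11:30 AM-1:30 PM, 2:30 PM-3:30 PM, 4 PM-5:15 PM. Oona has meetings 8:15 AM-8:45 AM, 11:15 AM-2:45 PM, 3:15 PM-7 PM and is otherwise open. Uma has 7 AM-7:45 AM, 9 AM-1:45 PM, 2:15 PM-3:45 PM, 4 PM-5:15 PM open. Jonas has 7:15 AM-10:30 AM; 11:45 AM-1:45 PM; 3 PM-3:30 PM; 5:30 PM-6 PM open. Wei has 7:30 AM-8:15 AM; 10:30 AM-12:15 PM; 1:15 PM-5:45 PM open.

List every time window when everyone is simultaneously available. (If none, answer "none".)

15:00-15:15

Luca free: 08:00-10:15, 13:30-14:15, 14:30-15:15, 15:45-17:45.
Dana free: 09:30-11:00, 11:30-13:30, 14:30-15:30, 16:00-17:15.
Oona free: 07:00-08:15, 08:45-11:15, 14:45-15:15 (invert busy blocks within the working day).
Uma free: 07:00-07:45, 09:00-13:45, 14:15-15:45, 16:00-17:15.
Jonas free: 07:15-10:30, 11:45-13:45, 15:00-15:30, 17:30-18:00.
Wei free: 07:30-08:15, 10:30-12:15, 13:15-17:45.
Luca ∩ Dana: 09:30-10:15, 14:30-15:15, 16:00-17:15.
Luca ∩ Dana ∩ Oona: 09:30-10:15, 14:45-15:15.
Luca ∩ Dana ∩ Oona ∩ Uma: 09:30-10:15, 14:45-15:15.
Luca ∩ Dana ∩ Oona ∩ Uma ∩ Jonas: 09:30-10:15, 15:00-15:15.
Luca ∩ Dana ∩ Oona ∩ Uma ∩ Jonas ∩ Wei: 15:00-15:15.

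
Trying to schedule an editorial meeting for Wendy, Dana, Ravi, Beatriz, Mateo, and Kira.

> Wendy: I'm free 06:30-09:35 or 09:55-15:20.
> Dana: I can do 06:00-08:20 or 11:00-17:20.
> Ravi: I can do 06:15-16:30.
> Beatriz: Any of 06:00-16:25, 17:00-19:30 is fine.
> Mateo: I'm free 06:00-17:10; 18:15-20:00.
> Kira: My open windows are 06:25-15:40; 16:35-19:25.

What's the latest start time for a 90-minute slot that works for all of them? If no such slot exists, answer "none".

Wendy ∩ Dana: 06:30-08:20, 11:00-15:20.
Wendy ∩ Dana ∩ Ravi: 06:30-08:20, 11:00-15:20.
Wendy ∩ Dana ∩ Ravi ∩ Beatriz: 06:30-08:20, 11:00-15:20.
Wendy ∩ Dana ∩ Ravi ∩ Beatriz ∩ Mateo: 06:30-08:20, 11:00-15:20.
Wendy ∩ Dana ∩ Ravi ∩ Beatriz ∩ Mateo ∩ Kira: 06:30-08:20, 11:00-15:20.
So the common availability across everyone is 06:30-08:20, 11:00-15:20.
The last common window of at least 90 minutes is 11:00-15:20; a 90-minute meeting can start as late as 13:50 and still end by 15:20.

13:50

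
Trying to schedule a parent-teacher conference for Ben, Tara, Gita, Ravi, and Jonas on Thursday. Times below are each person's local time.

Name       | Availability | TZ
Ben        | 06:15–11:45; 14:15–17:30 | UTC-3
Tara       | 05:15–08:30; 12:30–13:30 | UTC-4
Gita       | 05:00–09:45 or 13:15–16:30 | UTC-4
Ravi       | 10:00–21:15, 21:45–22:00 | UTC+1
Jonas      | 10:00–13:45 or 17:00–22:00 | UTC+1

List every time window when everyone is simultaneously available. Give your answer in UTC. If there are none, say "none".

09:15-12:30, 17:15-17:30

Ben in UTC: 09:15-14:45, 17:15-20:30 (add 3h to convert from UTC-3).
Tara in UTC: 09:15-12:30, 16:30-17:30 (add 4h to convert from UTC-4).
Gita in UTC: 09:00-13:45, 17:15-20:30 (add 4h to convert from UTC-4).
Ravi in UTC: 09:00-20:15, 20:45-21:00 (subtract 1h to convert from UTC+1).
Jonas in UTC: 09:00-12:45, 16:00-21:00 (subtract 1h to convert from UTC+1).
Ben ∩ Tara: 09:15-12:30, 17:15-17:30.
Ben ∩ Tara ∩ Gita: 09:15-12:30, 17:15-17:30.
Ben ∩ Tara ∩ Gita ∩ Ravi: 09:15-12:30, 17:15-17:30.
Ben ∩ Tara ∩ Gita ∩ Ravi ∩ Jonas: 09:15-12:30, 17:15-17:30.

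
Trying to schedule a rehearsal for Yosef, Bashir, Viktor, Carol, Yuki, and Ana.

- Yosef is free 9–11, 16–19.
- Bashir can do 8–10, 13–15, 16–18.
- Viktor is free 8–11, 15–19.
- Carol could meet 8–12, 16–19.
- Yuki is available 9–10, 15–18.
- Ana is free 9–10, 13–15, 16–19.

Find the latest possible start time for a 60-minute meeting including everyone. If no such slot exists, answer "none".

Yosef ∩ Bashir: 09:00-10:00, 16:00-18:00.
Yosef ∩ Bashir ∩ Viktor: 09:00-10:00, 16:00-18:00.
Yosef ∩ Bashir ∩ Viktor ∩ Carol: 09:00-10:00, 16:00-18:00.
Yosef ∩ Bashir ∩ Viktor ∩ Carol ∩ Yuki: 09:00-10:00, 16:00-18:00.
Yosef ∩ Bashir ∩ Viktor ∩ Carol ∩ Yuki ∩ Ana: 09:00-10:00, 16:00-18:00.
So the common availability across everyone is 09:00-10:00, 16:00-18:00.
The last common window of at least 60 minutes is 16:00-18:00; a 60-minute meeting can start as late as 17:00 and still end by 18:00.

17:00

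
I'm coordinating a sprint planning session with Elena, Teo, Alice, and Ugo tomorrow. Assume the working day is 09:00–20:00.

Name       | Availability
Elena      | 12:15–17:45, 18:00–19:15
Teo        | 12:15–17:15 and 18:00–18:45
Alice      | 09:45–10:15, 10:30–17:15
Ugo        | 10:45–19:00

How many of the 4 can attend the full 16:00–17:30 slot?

2

Elena and Ugo can make the full 16:00-17:30 slot — that's 2.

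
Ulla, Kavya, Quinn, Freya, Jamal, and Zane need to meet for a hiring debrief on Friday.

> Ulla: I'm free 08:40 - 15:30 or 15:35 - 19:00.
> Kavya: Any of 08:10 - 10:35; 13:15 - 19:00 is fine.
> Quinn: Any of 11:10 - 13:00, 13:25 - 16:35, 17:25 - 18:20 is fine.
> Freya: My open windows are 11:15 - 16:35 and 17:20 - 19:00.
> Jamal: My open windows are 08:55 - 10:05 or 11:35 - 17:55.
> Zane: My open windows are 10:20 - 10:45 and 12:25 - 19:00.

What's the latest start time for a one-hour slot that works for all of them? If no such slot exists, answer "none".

Ulla ∩ Kavya: 08:40-10:35, 13:15-15:30, 15:35-19:00.
Ulla ∩ Kavya ∩ Quinn: 13:25-15:30, 15:35-16:35, 17:25-18:20.
Ulla ∩ Kavya ∩ Quinn ∩ Freya: 13:25-15:30, 15:35-16:35, 17:25-18:20.
Ulla ∩ Kavya ∩ Quinn ∩ Freya ∩ Jamal: 13:25-15:30, 15:35-16:35, 17:25-17:55.
Ulla ∩ Kavya ∩ Quinn ∩ Freya ∩ Jamal ∩ Zane: 13:25-15:30, 15:35-16:35, 17:25-17:55.
The last common window of at least 60 minutes is 15:35-16:35; a 60-minute meeting can start as late as 15:35 and still end by 16:35.

15:35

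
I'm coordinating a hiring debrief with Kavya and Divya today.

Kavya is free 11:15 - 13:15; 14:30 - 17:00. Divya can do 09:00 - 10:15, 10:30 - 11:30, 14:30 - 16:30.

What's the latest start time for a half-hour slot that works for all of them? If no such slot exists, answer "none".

Kavya ∩ Divya: 11:15-11:30, 14:30-16:30.
Those are the intersection windows.
The last common window of at least 30 minutes is 14:30-16:30; a 30-minute meeting can start as late as 16:00 and still end by 16:30.

16:00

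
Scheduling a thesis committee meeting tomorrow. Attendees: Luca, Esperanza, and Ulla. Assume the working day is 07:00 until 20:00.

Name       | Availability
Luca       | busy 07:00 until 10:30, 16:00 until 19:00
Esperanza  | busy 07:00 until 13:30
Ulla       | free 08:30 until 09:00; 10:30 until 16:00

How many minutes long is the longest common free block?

Luca free: 10:30-16:00, 19:00-20:00 (invert busy blocks within the working day).
Esperanza free: 13:30-20:00 (invert busy blocks within the working day).
Ulla free: 08:30-09:00, 10:30-16:00.
Luca ∩ Esperanza: 13:30-16:00, 19:00-20:00.
Luca ∩ Esperanza ∩ Ulla: 13:30-16:00.
The longest is 13:30-16:00 at 150 minutes.

150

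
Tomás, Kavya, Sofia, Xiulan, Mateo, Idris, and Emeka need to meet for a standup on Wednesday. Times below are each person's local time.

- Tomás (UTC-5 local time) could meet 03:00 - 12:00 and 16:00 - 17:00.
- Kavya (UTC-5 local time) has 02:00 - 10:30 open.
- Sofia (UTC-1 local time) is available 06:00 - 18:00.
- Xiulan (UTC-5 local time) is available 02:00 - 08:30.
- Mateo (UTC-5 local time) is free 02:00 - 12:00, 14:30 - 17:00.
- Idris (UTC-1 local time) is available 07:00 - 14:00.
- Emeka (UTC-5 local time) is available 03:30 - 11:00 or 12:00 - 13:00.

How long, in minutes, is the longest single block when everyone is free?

300

Tomás in UTC: 08:00-17:00, 21:00-22:00 (add 5h to convert from UTC-5).
Kavya in UTC: 07:00-15:30 (add 5h to convert from UTC-5).
Sofia in UTC: 07:00-19:00 (add 1h to convert from UTC-1).
Xiulan in UTC: 07:00-13:30 (add 5h to convert from UTC-5).
Mateo in UTC: 07:00-17:00, 19:30-22:00 (add 5h to convert from UTC-5).
Idris in UTC: 08:00-15:00 (add 1h to convert from UTC-1).
Emeka in UTC: 08:30-16:00, 17:00-18:00 (add 5h to convert from UTC-5).
Tomás ∩ Kavya: 08:00-15:30.
Tomás ∩ Kavya ∩ Sofia: 08:00-15:30.
Tomás ∩ Kavya ∩ Sofia ∩ Xiulan: 08:00-13:30.
Tomás ∩ Kavya ∩ Sofia ∩ Xiulan ∩ Mateo: 08:00-13:30.
Tomás ∩ Kavya ∩ Sofia ∩ Xiulan ∩ Mateo ∩ Idris: 08:00-13:30.
Tomás ∩ Kavya ∩ Sofia ∩ Xiulan ∩ Mateo ∩ Idris ∩ Emeka: 08:30-13:30.
Those are the intersection windows.
The longest is 08:30-13:30 at 300 minutes.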